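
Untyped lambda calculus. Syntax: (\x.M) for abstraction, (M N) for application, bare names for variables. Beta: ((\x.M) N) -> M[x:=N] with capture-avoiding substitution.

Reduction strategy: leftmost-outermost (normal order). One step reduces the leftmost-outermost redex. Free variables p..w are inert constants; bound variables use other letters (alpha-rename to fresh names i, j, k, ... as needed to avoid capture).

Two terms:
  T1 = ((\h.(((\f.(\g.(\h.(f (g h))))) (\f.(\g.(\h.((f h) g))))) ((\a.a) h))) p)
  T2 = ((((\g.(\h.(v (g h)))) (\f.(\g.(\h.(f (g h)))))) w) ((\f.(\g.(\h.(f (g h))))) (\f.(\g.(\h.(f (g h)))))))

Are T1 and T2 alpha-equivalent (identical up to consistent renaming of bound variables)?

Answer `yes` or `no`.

Answer: no

Derivation:
Term 1: ((\h.(((\f.(\g.(\h.(f (g h))))) (\f.(\g.(\h.((f h) g))))) ((\a.a) h))) p)
Term 2: ((((\g.(\h.(v (g h)))) (\f.(\g.(\h.(f (g h)))))) w) ((\f.(\g.(\h.(f (g h))))) (\f.(\g.(\h.(f (g h)))))))
Alpha-equivalence: compare structure up to binder renaming.
Result: False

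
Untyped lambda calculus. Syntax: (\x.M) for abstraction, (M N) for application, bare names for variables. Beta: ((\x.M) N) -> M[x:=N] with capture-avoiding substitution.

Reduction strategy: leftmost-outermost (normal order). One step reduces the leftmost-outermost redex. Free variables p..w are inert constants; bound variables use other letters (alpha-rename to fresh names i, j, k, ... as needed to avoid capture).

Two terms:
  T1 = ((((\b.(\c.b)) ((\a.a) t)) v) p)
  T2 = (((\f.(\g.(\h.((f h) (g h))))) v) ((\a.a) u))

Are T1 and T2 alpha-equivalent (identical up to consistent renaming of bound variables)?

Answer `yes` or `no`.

Term 1: ((((\b.(\c.b)) ((\a.a) t)) v) p)
Term 2: (((\f.(\g.(\h.((f h) (g h))))) v) ((\a.a) u))
Alpha-equivalence: compare structure up to binder renaming.
Result: False

Answer: no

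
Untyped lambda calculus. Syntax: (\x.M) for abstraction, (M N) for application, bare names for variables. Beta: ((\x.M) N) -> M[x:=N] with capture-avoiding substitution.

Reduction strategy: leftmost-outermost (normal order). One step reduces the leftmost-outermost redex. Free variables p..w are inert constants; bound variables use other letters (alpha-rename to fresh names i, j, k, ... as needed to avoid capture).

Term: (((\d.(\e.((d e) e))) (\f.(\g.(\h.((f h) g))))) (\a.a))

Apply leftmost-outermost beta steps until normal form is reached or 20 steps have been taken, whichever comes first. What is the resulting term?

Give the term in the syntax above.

Answer: (\h.(h (\a.a)))

Derivation:
Step 0: (((\d.(\e.((d e) e))) (\f.(\g.(\h.((f h) g))))) (\a.a))
Step 1: ((\e.(((\f.(\g.(\h.((f h) g)))) e) e)) (\a.a))
Step 2: (((\f.(\g.(\h.((f h) g)))) (\a.a)) (\a.a))
Step 3: ((\g.(\h.(((\a.a) h) g))) (\a.a))
Step 4: (\h.(((\a.a) h) (\a.a)))
Step 5: (\h.(h (\a.a)))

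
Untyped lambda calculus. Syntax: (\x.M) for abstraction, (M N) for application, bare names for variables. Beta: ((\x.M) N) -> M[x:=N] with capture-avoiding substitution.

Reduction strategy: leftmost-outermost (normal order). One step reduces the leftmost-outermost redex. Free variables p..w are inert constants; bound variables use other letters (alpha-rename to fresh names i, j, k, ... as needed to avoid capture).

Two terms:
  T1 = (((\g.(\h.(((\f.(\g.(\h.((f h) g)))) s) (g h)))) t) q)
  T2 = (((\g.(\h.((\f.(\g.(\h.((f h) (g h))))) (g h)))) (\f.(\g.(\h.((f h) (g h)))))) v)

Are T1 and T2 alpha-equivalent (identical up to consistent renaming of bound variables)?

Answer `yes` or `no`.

Term 1: (((\g.(\h.(((\f.(\g.(\h.((f h) g)))) s) (g h)))) t) q)
Term 2: (((\g.(\h.((\f.(\g.(\h.((f h) (g h))))) (g h)))) (\f.(\g.(\h.((f h) (g h)))))) v)
Alpha-equivalence: compare structure up to binder renaming.
Result: False

Answer: no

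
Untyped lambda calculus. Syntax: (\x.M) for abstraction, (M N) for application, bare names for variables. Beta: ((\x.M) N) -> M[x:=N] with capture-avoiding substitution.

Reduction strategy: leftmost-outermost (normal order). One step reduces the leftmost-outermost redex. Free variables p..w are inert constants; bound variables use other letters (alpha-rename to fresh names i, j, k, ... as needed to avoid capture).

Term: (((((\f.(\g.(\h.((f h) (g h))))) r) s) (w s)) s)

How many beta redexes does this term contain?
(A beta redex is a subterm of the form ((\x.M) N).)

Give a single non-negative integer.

Term: (((((\f.(\g.(\h.((f h) (g h))))) r) s) (w s)) s)
  Redex: ((\f.(\g.(\h.((f h) (g h))))) r)
Total redexes: 1

Answer: 1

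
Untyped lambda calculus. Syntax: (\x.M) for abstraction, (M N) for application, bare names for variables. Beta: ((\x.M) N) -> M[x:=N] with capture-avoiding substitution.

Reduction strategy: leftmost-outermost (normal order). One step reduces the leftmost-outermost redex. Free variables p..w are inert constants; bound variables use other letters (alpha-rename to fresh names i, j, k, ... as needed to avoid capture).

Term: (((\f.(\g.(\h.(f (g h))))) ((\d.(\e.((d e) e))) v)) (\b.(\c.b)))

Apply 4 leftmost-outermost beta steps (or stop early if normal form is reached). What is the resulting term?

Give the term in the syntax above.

Answer: (\h.((v ((\b.(\c.b)) h)) ((\b.(\c.b)) h)))

Derivation:
Step 0: (((\f.(\g.(\h.(f (g h))))) ((\d.(\e.((d e) e))) v)) (\b.(\c.b)))
Step 1: ((\g.(\h.(((\d.(\e.((d e) e))) v) (g h)))) (\b.(\c.b)))
Step 2: (\h.(((\d.(\e.((d e) e))) v) ((\b.(\c.b)) h)))
Step 3: (\h.((\e.((v e) e)) ((\b.(\c.b)) h)))
Step 4: (\h.((v ((\b.(\c.b)) h)) ((\b.(\c.b)) h)))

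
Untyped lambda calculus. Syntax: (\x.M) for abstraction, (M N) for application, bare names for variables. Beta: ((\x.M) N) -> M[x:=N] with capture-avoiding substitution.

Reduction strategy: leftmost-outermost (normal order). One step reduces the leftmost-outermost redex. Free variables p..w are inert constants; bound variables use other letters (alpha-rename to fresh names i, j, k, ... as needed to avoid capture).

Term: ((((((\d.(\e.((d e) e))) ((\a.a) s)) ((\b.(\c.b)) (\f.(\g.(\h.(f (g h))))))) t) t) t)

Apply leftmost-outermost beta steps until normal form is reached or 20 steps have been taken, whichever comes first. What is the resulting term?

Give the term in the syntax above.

Answer: (((((s (\c.(\f.(\g.(\h.(f (g h))))))) (\c.(\f.(\g.(\h.(f (g h))))))) t) t) t)

Derivation:
Step 0: ((((((\d.(\e.((d e) e))) ((\a.a) s)) ((\b.(\c.b)) (\f.(\g.(\h.(f (g h))))))) t) t) t)
Step 1: (((((\e.((((\a.a) s) e) e)) ((\b.(\c.b)) (\f.(\g.(\h.(f (g h))))))) t) t) t)
Step 2: (((((((\a.a) s) ((\b.(\c.b)) (\f.(\g.(\h.(f (g h))))))) ((\b.(\c.b)) (\f.(\g.(\h.(f (g h))))))) t) t) t)
Step 3: (((((s ((\b.(\c.b)) (\f.(\g.(\h.(f (g h))))))) ((\b.(\c.b)) (\f.(\g.(\h.(f (g h))))))) t) t) t)
Step 4: (((((s (\c.(\f.(\g.(\h.(f (g h))))))) ((\b.(\c.b)) (\f.(\g.(\h.(f (g h))))))) t) t) t)
Step 5: (((((s (\c.(\f.(\g.(\h.(f (g h))))))) (\c.(\f.(\g.(\h.(f (g h))))))) t) t) t)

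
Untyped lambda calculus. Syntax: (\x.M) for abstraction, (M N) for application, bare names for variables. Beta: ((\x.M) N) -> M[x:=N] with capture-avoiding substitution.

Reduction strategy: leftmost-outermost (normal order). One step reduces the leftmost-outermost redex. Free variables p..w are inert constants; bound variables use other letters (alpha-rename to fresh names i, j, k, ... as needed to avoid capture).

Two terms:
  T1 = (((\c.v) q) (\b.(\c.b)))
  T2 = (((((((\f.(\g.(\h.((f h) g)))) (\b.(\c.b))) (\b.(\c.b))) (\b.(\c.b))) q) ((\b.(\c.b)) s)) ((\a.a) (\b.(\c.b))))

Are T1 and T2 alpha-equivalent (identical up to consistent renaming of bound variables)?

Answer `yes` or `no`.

Term 1: (((\c.v) q) (\b.(\c.b)))
Term 2: (((((((\f.(\g.(\h.((f h) g)))) (\b.(\c.b))) (\b.(\c.b))) (\b.(\c.b))) q) ((\b.(\c.b)) s)) ((\a.a) (\b.(\c.b))))
Alpha-equivalence: compare structure up to binder renaming.
Result: False

Answer: no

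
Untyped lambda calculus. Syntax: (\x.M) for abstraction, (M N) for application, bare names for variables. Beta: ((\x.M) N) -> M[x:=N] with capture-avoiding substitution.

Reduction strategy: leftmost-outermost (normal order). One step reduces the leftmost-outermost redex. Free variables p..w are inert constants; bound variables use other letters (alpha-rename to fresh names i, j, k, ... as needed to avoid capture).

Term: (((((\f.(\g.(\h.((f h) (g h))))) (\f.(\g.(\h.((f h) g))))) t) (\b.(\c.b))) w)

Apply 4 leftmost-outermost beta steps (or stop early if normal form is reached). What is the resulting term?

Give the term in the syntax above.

Answer: (((\g.(\h.(((\b.(\c.b)) h) g))) (t (\b.(\c.b)))) w)

Derivation:
Step 0: (((((\f.(\g.(\h.((f h) (g h))))) (\f.(\g.(\h.((f h) g))))) t) (\b.(\c.b))) w)
Step 1: ((((\g.(\h.(((\f.(\g.(\h.((f h) g)))) h) (g h)))) t) (\b.(\c.b))) w)
Step 2: (((\h.(((\f.(\g.(\h.((f h) g)))) h) (t h))) (\b.(\c.b))) w)
Step 3: ((((\f.(\g.(\h.((f h) g)))) (\b.(\c.b))) (t (\b.(\c.b)))) w)
Step 4: (((\g.(\h.(((\b.(\c.b)) h) g))) (t (\b.(\c.b)))) w)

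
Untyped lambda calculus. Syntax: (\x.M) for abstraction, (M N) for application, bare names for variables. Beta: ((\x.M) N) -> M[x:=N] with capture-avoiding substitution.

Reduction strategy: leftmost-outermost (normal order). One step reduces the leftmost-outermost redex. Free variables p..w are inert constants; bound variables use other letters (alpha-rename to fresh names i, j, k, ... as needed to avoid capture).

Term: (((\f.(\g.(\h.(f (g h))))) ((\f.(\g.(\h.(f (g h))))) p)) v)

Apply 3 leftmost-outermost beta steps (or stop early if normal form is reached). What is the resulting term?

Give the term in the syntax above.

Step 0: (((\f.(\g.(\h.(f (g h))))) ((\f.(\g.(\h.(f (g h))))) p)) v)
Step 1: ((\g.(\h.(((\f.(\g.(\h.(f (g h))))) p) (g h)))) v)
Step 2: (\h.(((\f.(\g.(\h.(f (g h))))) p) (v h)))
Step 3: (\h.((\g.(\h.(p (g h)))) (v h)))

Answer: (\h.((\g.(\h.(p (g h)))) (v h)))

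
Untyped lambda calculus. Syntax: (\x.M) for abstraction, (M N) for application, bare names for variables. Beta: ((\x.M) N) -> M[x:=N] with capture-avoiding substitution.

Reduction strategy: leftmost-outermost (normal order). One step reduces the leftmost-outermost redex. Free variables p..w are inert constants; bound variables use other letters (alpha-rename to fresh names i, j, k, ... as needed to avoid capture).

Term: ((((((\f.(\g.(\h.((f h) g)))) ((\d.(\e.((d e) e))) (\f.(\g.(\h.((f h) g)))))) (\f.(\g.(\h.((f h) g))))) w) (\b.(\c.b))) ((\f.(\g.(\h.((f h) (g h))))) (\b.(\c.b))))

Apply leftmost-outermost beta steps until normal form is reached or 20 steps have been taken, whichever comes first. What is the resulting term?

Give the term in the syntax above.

Step 0: ((((((\f.(\g.(\h.((f h) g)))) ((\d.(\e.((d e) e))) (\f.(\g.(\h.((f h) g)))))) (\f.(\g.(\h.((f h) g))))) w) (\b.(\c.b))) ((\f.(\g.(\h.((f h) (g h))))) (\b.(\c.b))))
Step 1: (((((\g.(\h.((((\d.(\e.((d e) e))) (\f.(\g.(\h.((f h) g))))) h) g))) (\f.(\g.(\h.((f h) g))))) w) (\b.(\c.b))) ((\f.(\g.(\h.((f h) (g h))))) (\b.(\c.b))))
Step 2: ((((\h.((((\d.(\e.((d e) e))) (\f.(\g.(\h.((f h) g))))) h) (\f.(\g.(\h.((f h) g)))))) w) (\b.(\c.b))) ((\f.(\g.(\h.((f h) (g h))))) (\b.(\c.b))))
Step 3: ((((((\d.(\e.((d e) e))) (\f.(\g.(\h.((f h) g))))) w) (\f.(\g.(\h.((f h) g))))) (\b.(\c.b))) ((\f.(\g.(\h.((f h) (g h))))) (\b.(\c.b))))
Step 4: (((((\e.(((\f.(\g.(\h.((f h) g)))) e) e)) w) (\f.(\g.(\h.((f h) g))))) (\b.(\c.b))) ((\f.(\g.(\h.((f h) (g h))))) (\b.(\c.b))))
Step 5: ((((((\f.(\g.(\h.((f h) g)))) w) w) (\f.(\g.(\h.((f h) g))))) (\b.(\c.b))) ((\f.(\g.(\h.((f h) (g h))))) (\b.(\c.b))))
Step 6: (((((\g.(\h.((w h) g))) w) (\f.(\g.(\h.((f h) g))))) (\b.(\c.b))) ((\f.(\g.(\h.((f h) (g h))))) (\b.(\c.b))))
Step 7: ((((\h.((w h) w)) (\f.(\g.(\h.((f h) g))))) (\b.(\c.b))) ((\f.(\g.(\h.((f h) (g h))))) (\b.(\c.b))))
Step 8: ((((w (\f.(\g.(\h.((f h) g))))) w) (\b.(\c.b))) ((\f.(\g.(\h.((f h) (g h))))) (\b.(\c.b))))
Step 9: ((((w (\f.(\g.(\h.((f h) g))))) w) (\b.(\c.b))) (\g.(\h.(((\b.(\c.b)) h) (g h)))))
Step 10: ((((w (\f.(\g.(\h.((f h) g))))) w) (\b.(\c.b))) (\g.(\h.((\c.h) (g h)))))
Step 11: ((((w (\f.(\g.(\h.((f h) g))))) w) (\b.(\c.b))) (\g.(\h.h)))

Answer: ((((w (\f.(\g.(\h.((f h) g))))) w) (\b.(\c.b))) (\g.(\h.h)))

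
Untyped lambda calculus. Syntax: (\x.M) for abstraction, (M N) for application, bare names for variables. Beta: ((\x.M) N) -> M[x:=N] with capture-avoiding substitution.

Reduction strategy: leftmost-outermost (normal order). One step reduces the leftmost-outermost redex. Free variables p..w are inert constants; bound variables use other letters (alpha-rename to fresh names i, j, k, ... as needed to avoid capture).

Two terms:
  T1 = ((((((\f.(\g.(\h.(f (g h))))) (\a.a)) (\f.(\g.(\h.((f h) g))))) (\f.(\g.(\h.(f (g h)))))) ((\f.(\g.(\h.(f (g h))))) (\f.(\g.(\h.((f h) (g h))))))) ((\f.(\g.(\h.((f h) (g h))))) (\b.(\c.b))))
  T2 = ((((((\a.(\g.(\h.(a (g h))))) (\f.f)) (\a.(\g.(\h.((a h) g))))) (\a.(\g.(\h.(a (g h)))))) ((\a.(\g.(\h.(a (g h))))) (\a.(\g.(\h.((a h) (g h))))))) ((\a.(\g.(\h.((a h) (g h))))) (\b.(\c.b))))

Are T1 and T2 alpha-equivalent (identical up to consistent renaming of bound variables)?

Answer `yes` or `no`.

Term 1: ((((((\f.(\g.(\h.(f (g h))))) (\a.a)) (\f.(\g.(\h.((f h) g))))) (\f.(\g.(\h.(f (g h)))))) ((\f.(\g.(\h.(f (g h))))) (\f.(\g.(\h.((f h) (g h))))))) ((\f.(\g.(\h.((f h) (g h))))) (\b.(\c.b))))
Term 2: ((((((\a.(\g.(\h.(a (g h))))) (\f.f)) (\a.(\g.(\h.((a h) g))))) (\a.(\g.(\h.(a (g h)))))) ((\a.(\g.(\h.(a (g h))))) (\a.(\g.(\h.((a h) (g h))))))) ((\a.(\g.(\h.((a h) (g h))))) (\b.(\c.b))))
Alpha-equivalence: compare structure up to binder renaming.
Result: True

Answer: yes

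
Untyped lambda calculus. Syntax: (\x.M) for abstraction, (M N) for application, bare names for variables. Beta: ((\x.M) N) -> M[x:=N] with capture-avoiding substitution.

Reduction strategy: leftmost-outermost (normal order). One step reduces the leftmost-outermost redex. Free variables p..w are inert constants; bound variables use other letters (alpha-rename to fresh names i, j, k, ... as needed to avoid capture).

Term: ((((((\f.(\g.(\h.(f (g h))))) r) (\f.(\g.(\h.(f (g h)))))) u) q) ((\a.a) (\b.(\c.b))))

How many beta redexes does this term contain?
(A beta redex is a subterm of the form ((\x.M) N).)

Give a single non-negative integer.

Term: ((((((\f.(\g.(\h.(f (g h))))) r) (\f.(\g.(\h.(f (g h)))))) u) q) ((\a.a) (\b.(\c.b))))
  Redex: ((\f.(\g.(\h.(f (g h))))) r)
  Redex: ((\a.a) (\b.(\c.b)))
Total redexes: 2

Answer: 2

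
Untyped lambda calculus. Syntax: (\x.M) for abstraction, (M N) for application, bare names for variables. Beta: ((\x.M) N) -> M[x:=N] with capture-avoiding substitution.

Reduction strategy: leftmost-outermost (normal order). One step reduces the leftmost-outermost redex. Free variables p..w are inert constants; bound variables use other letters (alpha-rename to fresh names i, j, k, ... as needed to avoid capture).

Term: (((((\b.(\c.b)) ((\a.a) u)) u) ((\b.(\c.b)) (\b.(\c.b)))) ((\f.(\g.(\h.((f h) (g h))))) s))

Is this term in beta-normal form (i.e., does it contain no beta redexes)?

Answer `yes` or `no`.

Term: (((((\b.(\c.b)) ((\a.a) u)) u) ((\b.(\c.b)) (\b.(\c.b)))) ((\f.(\g.(\h.((f h) (g h))))) s))
Found 4 beta redex(es).

Answer: no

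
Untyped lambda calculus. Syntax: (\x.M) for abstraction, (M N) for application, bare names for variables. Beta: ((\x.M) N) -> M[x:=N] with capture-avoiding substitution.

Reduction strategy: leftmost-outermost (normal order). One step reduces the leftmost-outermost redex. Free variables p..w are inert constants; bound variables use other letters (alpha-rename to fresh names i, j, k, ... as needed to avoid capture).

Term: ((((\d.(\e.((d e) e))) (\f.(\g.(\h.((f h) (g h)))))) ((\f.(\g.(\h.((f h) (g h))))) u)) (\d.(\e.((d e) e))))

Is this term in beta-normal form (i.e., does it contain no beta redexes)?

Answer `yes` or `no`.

Answer: no

Derivation:
Term: ((((\d.(\e.((d e) e))) (\f.(\g.(\h.((f h) (g h)))))) ((\f.(\g.(\h.((f h) (g h))))) u)) (\d.(\e.((d e) e))))
Found 2 beta redex(es).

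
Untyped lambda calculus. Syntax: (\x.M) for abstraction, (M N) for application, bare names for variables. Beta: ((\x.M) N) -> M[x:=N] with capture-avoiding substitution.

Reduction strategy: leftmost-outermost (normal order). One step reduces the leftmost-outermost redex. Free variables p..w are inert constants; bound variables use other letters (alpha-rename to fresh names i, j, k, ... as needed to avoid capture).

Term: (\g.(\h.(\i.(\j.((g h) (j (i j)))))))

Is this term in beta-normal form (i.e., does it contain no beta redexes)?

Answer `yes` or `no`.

Answer: yes

Derivation:
Term: (\g.(\h.(\i.(\j.((g h) (j (i j)))))))
No beta redexes found.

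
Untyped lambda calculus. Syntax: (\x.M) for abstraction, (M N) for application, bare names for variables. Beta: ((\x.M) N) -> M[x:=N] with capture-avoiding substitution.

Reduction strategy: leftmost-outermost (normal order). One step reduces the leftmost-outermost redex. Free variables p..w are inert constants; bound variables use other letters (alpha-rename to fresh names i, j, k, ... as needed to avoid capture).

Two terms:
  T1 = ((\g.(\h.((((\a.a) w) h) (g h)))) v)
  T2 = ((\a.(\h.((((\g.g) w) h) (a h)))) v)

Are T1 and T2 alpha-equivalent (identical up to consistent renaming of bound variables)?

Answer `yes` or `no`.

Term 1: ((\g.(\h.((((\a.a) w) h) (g h)))) v)
Term 2: ((\a.(\h.((((\g.g) w) h) (a h)))) v)
Alpha-equivalence: compare structure up to binder renaming.
Result: True

Answer: yes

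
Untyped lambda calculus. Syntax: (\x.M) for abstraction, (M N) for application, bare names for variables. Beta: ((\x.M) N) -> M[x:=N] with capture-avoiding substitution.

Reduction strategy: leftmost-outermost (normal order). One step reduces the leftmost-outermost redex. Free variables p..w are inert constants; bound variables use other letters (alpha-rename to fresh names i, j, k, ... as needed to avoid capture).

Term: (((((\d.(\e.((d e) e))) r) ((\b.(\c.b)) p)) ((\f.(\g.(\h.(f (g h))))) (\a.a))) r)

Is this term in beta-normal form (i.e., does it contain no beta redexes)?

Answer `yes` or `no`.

Term: (((((\d.(\e.((d e) e))) r) ((\b.(\c.b)) p)) ((\f.(\g.(\h.(f (g h))))) (\a.a))) r)
Found 3 beta redex(es).

Answer: no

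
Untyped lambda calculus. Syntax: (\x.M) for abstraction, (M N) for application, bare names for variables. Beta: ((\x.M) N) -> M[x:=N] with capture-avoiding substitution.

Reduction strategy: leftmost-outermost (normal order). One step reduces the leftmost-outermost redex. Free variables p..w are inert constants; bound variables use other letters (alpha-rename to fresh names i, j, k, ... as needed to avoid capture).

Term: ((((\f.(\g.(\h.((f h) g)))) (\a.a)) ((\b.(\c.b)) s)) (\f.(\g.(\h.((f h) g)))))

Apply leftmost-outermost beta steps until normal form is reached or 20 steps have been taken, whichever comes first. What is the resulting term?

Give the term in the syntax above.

Answer: (\g.(\h.(s g)))

Derivation:
Step 0: ((((\f.(\g.(\h.((f h) g)))) (\a.a)) ((\b.(\c.b)) s)) (\f.(\g.(\h.((f h) g)))))
Step 1: (((\g.(\h.(((\a.a) h) g))) ((\b.(\c.b)) s)) (\f.(\g.(\h.((f h) g)))))
Step 2: ((\h.(((\a.a) h) ((\b.(\c.b)) s))) (\f.(\g.(\h.((f h) g)))))
Step 3: (((\a.a) (\f.(\g.(\h.((f h) g))))) ((\b.(\c.b)) s))
Step 4: ((\f.(\g.(\h.((f h) g)))) ((\b.(\c.b)) s))
Step 5: (\g.(\h.((((\b.(\c.b)) s) h) g)))
Step 6: (\g.(\h.(((\c.s) h) g)))
Step 7: (\g.(\h.(s g)))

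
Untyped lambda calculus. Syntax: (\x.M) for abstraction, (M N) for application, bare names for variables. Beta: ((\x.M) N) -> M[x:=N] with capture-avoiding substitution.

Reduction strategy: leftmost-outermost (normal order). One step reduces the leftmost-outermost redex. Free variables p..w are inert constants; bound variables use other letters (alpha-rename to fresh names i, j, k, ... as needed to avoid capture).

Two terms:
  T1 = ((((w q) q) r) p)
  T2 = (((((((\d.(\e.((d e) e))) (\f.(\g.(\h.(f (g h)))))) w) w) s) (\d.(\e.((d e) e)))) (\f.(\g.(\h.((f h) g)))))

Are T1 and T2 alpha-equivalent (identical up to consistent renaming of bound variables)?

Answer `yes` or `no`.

Answer: no

Derivation:
Term 1: ((((w q) q) r) p)
Term 2: (((((((\d.(\e.((d e) e))) (\f.(\g.(\h.(f (g h)))))) w) w) s) (\d.(\e.((d e) e)))) (\f.(\g.(\h.((f h) g)))))
Alpha-equivalence: compare structure up to binder renaming.
Result: False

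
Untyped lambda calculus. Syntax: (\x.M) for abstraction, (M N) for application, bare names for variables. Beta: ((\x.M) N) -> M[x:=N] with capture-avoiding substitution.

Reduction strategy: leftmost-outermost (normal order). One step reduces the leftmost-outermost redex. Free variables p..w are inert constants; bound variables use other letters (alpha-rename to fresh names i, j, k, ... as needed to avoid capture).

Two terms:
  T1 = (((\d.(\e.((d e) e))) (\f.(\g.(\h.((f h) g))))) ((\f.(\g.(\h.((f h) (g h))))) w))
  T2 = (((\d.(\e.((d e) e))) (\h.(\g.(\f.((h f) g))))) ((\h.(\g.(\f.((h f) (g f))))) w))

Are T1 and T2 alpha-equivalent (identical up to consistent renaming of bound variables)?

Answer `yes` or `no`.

Term 1: (((\d.(\e.((d e) e))) (\f.(\g.(\h.((f h) g))))) ((\f.(\g.(\h.((f h) (g h))))) w))
Term 2: (((\d.(\e.((d e) e))) (\h.(\g.(\f.((h f) g))))) ((\h.(\g.(\f.((h f) (g f))))) w))
Alpha-equivalence: compare structure up to binder renaming.
Result: True

Answer: yes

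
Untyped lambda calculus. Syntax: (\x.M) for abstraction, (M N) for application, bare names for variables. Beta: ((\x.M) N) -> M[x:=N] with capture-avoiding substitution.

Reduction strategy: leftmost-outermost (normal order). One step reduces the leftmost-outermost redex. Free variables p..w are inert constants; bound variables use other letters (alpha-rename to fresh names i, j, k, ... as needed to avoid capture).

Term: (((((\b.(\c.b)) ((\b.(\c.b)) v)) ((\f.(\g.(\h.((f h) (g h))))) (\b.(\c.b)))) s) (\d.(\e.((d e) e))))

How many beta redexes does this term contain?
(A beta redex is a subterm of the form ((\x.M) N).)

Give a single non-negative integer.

Answer: 3

Derivation:
Term: (((((\b.(\c.b)) ((\b.(\c.b)) v)) ((\f.(\g.(\h.((f h) (g h))))) (\b.(\c.b)))) s) (\d.(\e.((d e) e))))
  Redex: ((\b.(\c.b)) ((\b.(\c.b)) v))
  Redex: ((\b.(\c.b)) v)
  Redex: ((\f.(\g.(\h.((f h) (g h))))) (\b.(\c.b)))
Total redexes: 3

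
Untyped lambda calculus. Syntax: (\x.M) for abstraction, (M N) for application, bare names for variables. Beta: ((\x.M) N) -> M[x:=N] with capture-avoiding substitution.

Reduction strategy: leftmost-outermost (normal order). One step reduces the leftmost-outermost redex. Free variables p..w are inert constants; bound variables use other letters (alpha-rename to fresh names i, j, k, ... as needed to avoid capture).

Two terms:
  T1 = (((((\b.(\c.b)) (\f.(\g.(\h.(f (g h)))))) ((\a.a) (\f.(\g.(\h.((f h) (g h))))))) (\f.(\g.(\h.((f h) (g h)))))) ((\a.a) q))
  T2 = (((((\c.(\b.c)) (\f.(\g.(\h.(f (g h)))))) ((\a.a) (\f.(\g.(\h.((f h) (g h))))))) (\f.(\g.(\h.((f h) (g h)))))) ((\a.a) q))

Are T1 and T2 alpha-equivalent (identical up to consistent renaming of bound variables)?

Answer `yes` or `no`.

Answer: yes

Derivation:
Term 1: (((((\b.(\c.b)) (\f.(\g.(\h.(f (g h)))))) ((\a.a) (\f.(\g.(\h.((f h) (g h))))))) (\f.(\g.(\h.((f h) (g h)))))) ((\a.a) q))
Term 2: (((((\c.(\b.c)) (\f.(\g.(\h.(f (g h)))))) ((\a.a) (\f.(\g.(\h.((f h) (g h))))))) (\f.(\g.(\h.((f h) (g h)))))) ((\a.a) q))
Alpha-equivalence: compare structure up to binder renaming.
Result: True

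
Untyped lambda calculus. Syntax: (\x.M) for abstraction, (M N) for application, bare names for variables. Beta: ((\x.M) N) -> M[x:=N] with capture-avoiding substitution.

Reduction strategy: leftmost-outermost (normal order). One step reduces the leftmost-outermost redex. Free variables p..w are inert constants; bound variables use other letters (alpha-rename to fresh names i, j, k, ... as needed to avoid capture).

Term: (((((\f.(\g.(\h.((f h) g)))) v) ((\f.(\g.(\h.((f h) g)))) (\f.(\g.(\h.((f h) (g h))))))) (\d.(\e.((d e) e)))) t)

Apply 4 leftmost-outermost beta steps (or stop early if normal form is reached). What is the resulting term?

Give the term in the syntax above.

Answer: (((v (\d.(\e.((d e) e)))) (\g.(\h.(((\f.(\g.(\h.((f h) (g h))))) h) g)))) t)

Derivation:
Step 0: (((((\f.(\g.(\h.((f h) g)))) v) ((\f.(\g.(\h.((f h) g)))) (\f.(\g.(\h.((f h) (g h))))))) (\d.(\e.((d e) e)))) t)
Step 1: ((((\g.(\h.((v h) g))) ((\f.(\g.(\h.((f h) g)))) (\f.(\g.(\h.((f h) (g h))))))) (\d.(\e.((d e) e)))) t)
Step 2: (((\h.((v h) ((\f.(\g.(\h.((f h) g)))) (\f.(\g.(\h.((f h) (g h)))))))) (\d.(\e.((d e) e)))) t)
Step 3: (((v (\d.(\e.((d e) e)))) ((\f.(\g.(\h.((f h) g)))) (\f.(\g.(\h.((f h) (g h))))))) t)
Step 4: (((v (\d.(\e.((d e) e)))) (\g.(\h.(((\f.(\g.(\h.((f h) (g h))))) h) g)))) t)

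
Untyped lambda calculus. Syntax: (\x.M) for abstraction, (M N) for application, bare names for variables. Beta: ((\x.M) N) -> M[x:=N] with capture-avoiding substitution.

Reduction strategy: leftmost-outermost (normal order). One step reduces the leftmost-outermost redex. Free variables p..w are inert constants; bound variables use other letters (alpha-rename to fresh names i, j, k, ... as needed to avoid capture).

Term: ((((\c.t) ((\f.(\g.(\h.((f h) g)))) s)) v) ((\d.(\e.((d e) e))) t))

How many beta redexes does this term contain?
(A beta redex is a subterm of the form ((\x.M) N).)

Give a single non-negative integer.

Answer: 3

Derivation:
Term: ((((\c.t) ((\f.(\g.(\h.((f h) g)))) s)) v) ((\d.(\e.((d e) e))) t))
  Redex: ((\c.t) ((\f.(\g.(\h.((f h) g)))) s))
  Redex: ((\f.(\g.(\h.((f h) g)))) s)
  Redex: ((\d.(\e.((d e) e))) t)
Total redexes: 3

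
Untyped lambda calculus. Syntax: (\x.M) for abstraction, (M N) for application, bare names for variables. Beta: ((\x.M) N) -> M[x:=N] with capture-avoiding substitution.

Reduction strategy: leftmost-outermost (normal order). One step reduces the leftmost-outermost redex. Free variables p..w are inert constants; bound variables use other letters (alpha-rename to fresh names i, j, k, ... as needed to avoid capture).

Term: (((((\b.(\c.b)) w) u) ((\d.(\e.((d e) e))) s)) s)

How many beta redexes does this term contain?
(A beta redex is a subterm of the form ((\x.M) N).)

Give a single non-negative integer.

Term: (((((\b.(\c.b)) w) u) ((\d.(\e.((d e) e))) s)) s)
  Redex: ((\b.(\c.b)) w)
  Redex: ((\d.(\e.((d e) e))) s)
Total redexes: 2

Answer: 2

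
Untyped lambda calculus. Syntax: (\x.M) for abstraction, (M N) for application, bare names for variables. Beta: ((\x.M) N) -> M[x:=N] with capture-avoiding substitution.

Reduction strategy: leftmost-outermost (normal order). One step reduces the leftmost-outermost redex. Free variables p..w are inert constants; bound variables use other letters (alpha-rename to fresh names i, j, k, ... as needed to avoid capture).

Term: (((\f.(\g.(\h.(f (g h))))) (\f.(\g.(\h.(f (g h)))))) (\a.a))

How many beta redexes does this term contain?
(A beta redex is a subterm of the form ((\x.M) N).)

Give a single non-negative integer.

Term: (((\f.(\g.(\h.(f (g h))))) (\f.(\g.(\h.(f (g h)))))) (\a.a))
  Redex: ((\f.(\g.(\h.(f (g h))))) (\f.(\g.(\h.(f (g h))))))
Total redexes: 1

Answer: 1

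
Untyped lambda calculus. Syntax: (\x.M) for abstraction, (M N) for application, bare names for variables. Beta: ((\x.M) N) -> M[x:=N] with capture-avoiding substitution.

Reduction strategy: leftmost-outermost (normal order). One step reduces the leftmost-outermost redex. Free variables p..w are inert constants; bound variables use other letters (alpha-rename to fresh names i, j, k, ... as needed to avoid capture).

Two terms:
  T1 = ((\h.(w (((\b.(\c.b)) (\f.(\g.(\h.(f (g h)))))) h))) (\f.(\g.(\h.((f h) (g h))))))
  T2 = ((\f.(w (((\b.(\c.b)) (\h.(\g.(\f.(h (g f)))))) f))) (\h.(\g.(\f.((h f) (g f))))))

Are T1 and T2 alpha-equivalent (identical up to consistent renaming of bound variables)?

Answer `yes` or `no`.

Answer: yes

Derivation:
Term 1: ((\h.(w (((\b.(\c.b)) (\f.(\g.(\h.(f (g h)))))) h))) (\f.(\g.(\h.((f h) (g h))))))
Term 2: ((\f.(w (((\b.(\c.b)) (\h.(\g.(\f.(h (g f)))))) f))) (\h.(\g.(\f.((h f) (g f))))))
Alpha-equivalence: compare structure up to binder renaming.
Result: True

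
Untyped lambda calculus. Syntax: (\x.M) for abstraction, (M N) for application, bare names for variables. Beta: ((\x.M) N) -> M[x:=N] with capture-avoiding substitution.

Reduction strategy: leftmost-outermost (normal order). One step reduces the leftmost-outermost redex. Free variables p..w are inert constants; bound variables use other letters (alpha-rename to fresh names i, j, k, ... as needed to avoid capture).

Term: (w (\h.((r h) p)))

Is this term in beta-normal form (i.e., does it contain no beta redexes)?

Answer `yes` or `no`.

Answer: yes

Derivation:
Term: (w (\h.((r h) p)))
No beta redexes found.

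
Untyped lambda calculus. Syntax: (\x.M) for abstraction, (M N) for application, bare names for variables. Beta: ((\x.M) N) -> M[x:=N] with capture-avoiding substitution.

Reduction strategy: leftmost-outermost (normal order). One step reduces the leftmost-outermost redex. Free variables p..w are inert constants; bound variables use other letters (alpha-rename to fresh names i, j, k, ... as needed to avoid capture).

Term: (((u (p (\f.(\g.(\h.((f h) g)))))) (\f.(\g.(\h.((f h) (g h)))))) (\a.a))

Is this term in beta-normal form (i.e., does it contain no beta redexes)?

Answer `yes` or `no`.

Answer: yes

Derivation:
Term: (((u (p (\f.(\g.(\h.((f h) g)))))) (\f.(\g.(\h.((f h) (g h)))))) (\a.a))
No beta redexes found.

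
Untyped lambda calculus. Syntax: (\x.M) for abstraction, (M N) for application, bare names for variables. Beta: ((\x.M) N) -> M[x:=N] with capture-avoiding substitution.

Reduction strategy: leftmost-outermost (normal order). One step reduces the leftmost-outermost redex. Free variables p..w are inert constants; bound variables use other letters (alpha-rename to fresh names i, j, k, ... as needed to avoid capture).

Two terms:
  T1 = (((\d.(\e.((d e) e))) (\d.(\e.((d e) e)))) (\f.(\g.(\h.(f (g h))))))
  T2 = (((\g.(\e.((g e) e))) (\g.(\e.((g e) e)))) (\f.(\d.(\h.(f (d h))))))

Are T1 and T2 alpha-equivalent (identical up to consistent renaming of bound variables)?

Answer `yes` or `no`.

Term 1: (((\d.(\e.((d e) e))) (\d.(\e.((d e) e)))) (\f.(\g.(\h.(f (g h))))))
Term 2: (((\g.(\e.((g e) e))) (\g.(\e.((g e) e)))) (\f.(\d.(\h.(f (d h))))))
Alpha-equivalence: compare structure up to binder renaming.
Result: True

Answer: yes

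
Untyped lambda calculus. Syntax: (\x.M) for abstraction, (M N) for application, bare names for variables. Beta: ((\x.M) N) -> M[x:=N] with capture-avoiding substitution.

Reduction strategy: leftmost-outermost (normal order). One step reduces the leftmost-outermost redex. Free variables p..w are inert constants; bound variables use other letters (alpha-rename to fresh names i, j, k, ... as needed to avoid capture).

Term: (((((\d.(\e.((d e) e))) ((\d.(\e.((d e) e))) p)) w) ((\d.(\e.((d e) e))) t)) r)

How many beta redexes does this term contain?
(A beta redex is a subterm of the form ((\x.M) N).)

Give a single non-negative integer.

Term: (((((\d.(\e.((d e) e))) ((\d.(\e.((d e) e))) p)) w) ((\d.(\e.((d e) e))) t)) r)
  Redex: ((\d.(\e.((d e) e))) ((\d.(\e.((d e) e))) p))
  Redex: ((\d.(\e.((d e) e))) p)
  Redex: ((\d.(\e.((d e) e))) t)
Total redexes: 3

Answer: 3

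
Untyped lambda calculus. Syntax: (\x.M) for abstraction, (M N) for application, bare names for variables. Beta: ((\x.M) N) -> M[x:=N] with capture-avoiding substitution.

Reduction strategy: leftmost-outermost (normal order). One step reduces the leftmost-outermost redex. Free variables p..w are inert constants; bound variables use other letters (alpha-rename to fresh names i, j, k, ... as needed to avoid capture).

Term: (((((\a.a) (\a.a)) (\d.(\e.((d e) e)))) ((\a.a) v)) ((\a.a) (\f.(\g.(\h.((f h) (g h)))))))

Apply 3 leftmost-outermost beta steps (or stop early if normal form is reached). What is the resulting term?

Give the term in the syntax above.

Answer: ((\e.((((\a.a) v) e) e)) ((\a.a) (\f.(\g.(\h.((f h) (g h)))))))

Derivation:
Step 0: (((((\a.a) (\a.a)) (\d.(\e.((d e) e)))) ((\a.a) v)) ((\a.a) (\f.(\g.(\h.((f h) (g h)))))))
Step 1: ((((\a.a) (\d.(\e.((d e) e)))) ((\a.a) v)) ((\a.a) (\f.(\g.(\h.((f h) (g h)))))))
Step 2: (((\d.(\e.((d e) e))) ((\a.a) v)) ((\a.a) (\f.(\g.(\h.((f h) (g h)))))))
Step 3: ((\e.((((\a.a) v) e) e)) ((\a.a) (\f.(\g.(\h.((f h) (g h)))))))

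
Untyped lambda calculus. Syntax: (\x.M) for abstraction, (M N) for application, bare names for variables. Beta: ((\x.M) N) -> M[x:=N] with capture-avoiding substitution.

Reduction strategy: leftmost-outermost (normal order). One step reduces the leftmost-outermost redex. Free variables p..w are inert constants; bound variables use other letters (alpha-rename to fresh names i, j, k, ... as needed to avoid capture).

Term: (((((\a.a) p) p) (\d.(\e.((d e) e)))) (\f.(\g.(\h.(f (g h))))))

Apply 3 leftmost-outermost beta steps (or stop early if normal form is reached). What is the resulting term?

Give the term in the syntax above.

Step 0: (((((\a.a) p) p) (\d.(\e.((d e) e)))) (\f.(\g.(\h.(f (g h))))))
Step 1: (((p p) (\d.(\e.((d e) e)))) (\f.(\g.(\h.(f (g h))))))
Step 2: (normal form reached)

Answer: (((p p) (\d.(\e.((d e) e)))) (\f.(\g.(\h.(f (g h))))))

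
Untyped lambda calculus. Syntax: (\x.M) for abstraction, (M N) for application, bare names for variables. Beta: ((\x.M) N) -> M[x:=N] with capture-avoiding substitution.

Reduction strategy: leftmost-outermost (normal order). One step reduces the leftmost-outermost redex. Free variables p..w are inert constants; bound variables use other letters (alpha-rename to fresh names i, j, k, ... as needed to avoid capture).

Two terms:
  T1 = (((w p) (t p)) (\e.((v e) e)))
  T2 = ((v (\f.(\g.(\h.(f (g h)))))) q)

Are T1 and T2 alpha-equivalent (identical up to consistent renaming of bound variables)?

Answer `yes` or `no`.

Answer: no

Derivation:
Term 1: (((w p) (t p)) (\e.((v e) e)))
Term 2: ((v (\f.(\g.(\h.(f (g h)))))) q)
Alpha-equivalence: compare structure up to binder renaming.
Result: False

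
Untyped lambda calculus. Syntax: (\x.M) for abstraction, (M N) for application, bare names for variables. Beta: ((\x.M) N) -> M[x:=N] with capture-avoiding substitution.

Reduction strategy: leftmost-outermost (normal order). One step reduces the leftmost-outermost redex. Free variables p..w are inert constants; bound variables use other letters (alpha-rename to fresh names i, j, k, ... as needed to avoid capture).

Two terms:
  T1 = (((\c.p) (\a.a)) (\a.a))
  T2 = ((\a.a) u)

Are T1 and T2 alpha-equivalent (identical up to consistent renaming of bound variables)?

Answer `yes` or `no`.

Term 1: (((\c.p) (\a.a)) (\a.a))
Term 2: ((\a.a) u)
Alpha-equivalence: compare structure up to binder renaming.
Result: False

Answer: no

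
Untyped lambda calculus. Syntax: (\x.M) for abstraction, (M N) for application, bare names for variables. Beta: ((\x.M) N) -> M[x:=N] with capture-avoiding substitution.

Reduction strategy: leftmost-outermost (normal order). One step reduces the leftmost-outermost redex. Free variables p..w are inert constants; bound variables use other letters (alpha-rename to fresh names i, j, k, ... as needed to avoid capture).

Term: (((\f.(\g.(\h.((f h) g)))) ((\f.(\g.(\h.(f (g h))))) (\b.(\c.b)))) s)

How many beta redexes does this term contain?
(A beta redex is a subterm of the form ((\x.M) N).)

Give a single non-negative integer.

Answer: 2

Derivation:
Term: (((\f.(\g.(\h.((f h) g)))) ((\f.(\g.(\h.(f (g h))))) (\b.(\c.b)))) s)
  Redex: ((\f.(\g.(\h.((f h) g)))) ((\f.(\g.(\h.(f (g h))))) (\b.(\c.b))))
  Redex: ((\f.(\g.(\h.(f (g h))))) (\b.(\c.b)))
Total redexes: 2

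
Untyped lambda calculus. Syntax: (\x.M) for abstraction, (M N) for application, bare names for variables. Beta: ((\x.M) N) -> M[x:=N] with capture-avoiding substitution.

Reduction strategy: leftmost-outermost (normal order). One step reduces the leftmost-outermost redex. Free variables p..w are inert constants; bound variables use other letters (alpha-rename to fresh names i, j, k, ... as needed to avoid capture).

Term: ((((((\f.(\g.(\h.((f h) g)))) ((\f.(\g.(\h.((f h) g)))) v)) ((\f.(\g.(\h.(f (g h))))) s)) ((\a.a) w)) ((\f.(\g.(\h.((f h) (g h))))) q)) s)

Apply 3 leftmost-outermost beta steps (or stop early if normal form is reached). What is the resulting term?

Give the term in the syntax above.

Answer: ((((((\f.(\g.(\h.((f h) g)))) v) ((\a.a) w)) ((\f.(\g.(\h.(f (g h))))) s)) ((\f.(\g.(\h.((f h) (g h))))) q)) s)

Derivation:
Step 0: ((((((\f.(\g.(\h.((f h) g)))) ((\f.(\g.(\h.((f h) g)))) v)) ((\f.(\g.(\h.(f (g h))))) s)) ((\a.a) w)) ((\f.(\g.(\h.((f h) (g h))))) q)) s)
Step 1: (((((\g.(\h.((((\f.(\g.(\h.((f h) g)))) v) h) g))) ((\f.(\g.(\h.(f (g h))))) s)) ((\a.a) w)) ((\f.(\g.(\h.((f h) (g h))))) q)) s)
Step 2: ((((\h.((((\f.(\g.(\h.((f h) g)))) v) h) ((\f.(\g.(\h.(f (g h))))) s))) ((\a.a) w)) ((\f.(\g.(\h.((f h) (g h))))) q)) s)
Step 3: ((((((\f.(\g.(\h.((f h) g)))) v) ((\a.a) w)) ((\f.(\g.(\h.(f (g h))))) s)) ((\f.(\g.(\h.((f h) (g h))))) q)) s)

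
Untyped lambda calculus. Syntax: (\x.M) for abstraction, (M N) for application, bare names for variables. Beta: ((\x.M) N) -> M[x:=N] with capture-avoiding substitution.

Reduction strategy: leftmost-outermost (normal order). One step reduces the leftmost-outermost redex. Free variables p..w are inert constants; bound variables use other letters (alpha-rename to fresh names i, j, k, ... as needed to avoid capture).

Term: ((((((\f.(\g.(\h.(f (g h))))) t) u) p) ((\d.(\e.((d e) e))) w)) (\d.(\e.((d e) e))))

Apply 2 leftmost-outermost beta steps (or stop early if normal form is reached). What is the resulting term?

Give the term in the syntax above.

Answer: ((((\h.(t (u h))) p) ((\d.(\e.((d e) e))) w)) (\d.(\e.((d e) e))))

Derivation:
Step 0: ((((((\f.(\g.(\h.(f (g h))))) t) u) p) ((\d.(\e.((d e) e))) w)) (\d.(\e.((d e) e))))
Step 1: (((((\g.(\h.(t (g h)))) u) p) ((\d.(\e.((d e) e))) w)) (\d.(\e.((d e) e))))
Step 2: ((((\h.(t (u h))) p) ((\d.(\e.((d e) e))) w)) (\d.(\e.((d e) e))))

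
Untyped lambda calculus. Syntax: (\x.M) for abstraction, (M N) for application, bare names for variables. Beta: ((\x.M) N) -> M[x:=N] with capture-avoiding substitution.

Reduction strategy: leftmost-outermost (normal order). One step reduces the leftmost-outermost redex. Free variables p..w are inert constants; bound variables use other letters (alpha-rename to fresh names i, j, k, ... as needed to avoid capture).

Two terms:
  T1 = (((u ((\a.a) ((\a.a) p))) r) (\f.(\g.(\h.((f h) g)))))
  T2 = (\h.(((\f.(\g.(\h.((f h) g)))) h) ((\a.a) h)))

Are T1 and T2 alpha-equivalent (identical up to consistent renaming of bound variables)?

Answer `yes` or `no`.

Answer: no

Derivation:
Term 1: (((u ((\a.a) ((\a.a) p))) r) (\f.(\g.(\h.((f h) g)))))
Term 2: (\h.(((\f.(\g.(\h.((f h) g)))) h) ((\a.a) h)))
Alpha-equivalence: compare structure up to binder renaming.
Result: False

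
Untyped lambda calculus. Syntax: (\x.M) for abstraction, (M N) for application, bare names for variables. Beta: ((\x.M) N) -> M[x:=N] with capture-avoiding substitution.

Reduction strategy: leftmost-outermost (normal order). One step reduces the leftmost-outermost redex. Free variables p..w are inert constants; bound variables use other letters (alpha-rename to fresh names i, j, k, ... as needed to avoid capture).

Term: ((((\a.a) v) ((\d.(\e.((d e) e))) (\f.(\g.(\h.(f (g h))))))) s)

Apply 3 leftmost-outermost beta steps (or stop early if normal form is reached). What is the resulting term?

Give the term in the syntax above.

Step 0: ((((\a.a) v) ((\d.(\e.((d e) e))) (\f.(\g.(\h.(f (g h))))))) s)
Step 1: ((v ((\d.(\e.((d e) e))) (\f.(\g.(\h.(f (g h))))))) s)
Step 2: ((v (\e.(((\f.(\g.(\h.(f (g h))))) e) e))) s)
Step 3: ((v (\e.((\g.(\h.(e (g h)))) e))) s)

Answer: ((v (\e.((\g.(\h.(e (g h)))) e))) s)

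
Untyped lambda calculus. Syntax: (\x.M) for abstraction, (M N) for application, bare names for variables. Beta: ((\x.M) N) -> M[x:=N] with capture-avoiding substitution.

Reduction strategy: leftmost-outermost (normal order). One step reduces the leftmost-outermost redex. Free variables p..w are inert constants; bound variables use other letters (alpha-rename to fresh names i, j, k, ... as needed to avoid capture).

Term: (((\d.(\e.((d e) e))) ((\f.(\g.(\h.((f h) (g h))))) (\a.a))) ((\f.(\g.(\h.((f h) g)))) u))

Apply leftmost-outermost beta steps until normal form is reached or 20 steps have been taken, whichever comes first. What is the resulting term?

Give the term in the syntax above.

Step 0: (((\d.(\e.((d e) e))) ((\f.(\g.(\h.((f h) (g h))))) (\a.a))) ((\f.(\g.(\h.((f h) g)))) u))
Step 1: ((\e.((((\f.(\g.(\h.((f h) (g h))))) (\a.a)) e) e)) ((\f.(\g.(\h.((f h) g)))) u))
Step 2: ((((\f.(\g.(\h.((f h) (g h))))) (\a.a)) ((\f.(\g.(\h.((f h) g)))) u)) ((\f.(\g.(\h.((f h) g)))) u))
Step 3: (((\g.(\h.(((\a.a) h) (g h)))) ((\f.(\g.(\h.((f h) g)))) u)) ((\f.(\g.(\h.((f h) g)))) u))
Step 4: ((\h.(((\a.a) h) (((\f.(\g.(\h.((f h) g)))) u) h))) ((\f.(\g.(\h.((f h) g)))) u))
Step 5: (((\a.a) ((\f.(\g.(\h.((f h) g)))) u)) (((\f.(\g.(\h.((f h) g)))) u) ((\f.(\g.(\h.((f h) g)))) u)))
Step 6: (((\f.(\g.(\h.((f h) g)))) u) (((\f.(\g.(\h.((f h) g)))) u) ((\f.(\g.(\h.((f h) g)))) u)))
Step 7: ((\g.(\h.((u h) g))) (((\f.(\g.(\h.((f h) g)))) u) ((\f.(\g.(\h.((f h) g)))) u)))
Step 8: (\h.((u h) (((\f.(\g.(\h.((f h) g)))) u) ((\f.(\g.(\h.((f h) g)))) u))))
Step 9: (\h.((u h) ((\g.(\h.((u h) g))) ((\f.(\g.(\h.((f h) g)))) u))))
Step 10: (\h.((u h) (\h.((u h) ((\f.(\g.(\h.((f h) g)))) u)))))
Step 11: (\h.((u h) (\h.((u h) (\g.(\h.((u h) g)))))))

Answer: (\h.((u h) (\h.((u h) (\g.(\h.((u h) g)))))))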